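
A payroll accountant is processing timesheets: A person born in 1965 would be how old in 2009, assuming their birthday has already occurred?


Birth year: 1965
Current year: 2009
Age = current year - birth year
Age = 2009 - 1965 = 44

44


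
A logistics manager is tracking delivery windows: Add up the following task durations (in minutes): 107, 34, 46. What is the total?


Durations: 107, 34, 46
Running sum: 107
+ 34 = 141
+ 46 = 187
Total duration: 187 minutes
That is 3 hours and 7 minutes

187


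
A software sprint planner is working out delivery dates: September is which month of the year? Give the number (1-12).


Calendar month order:
8. August
9. September <--
10. October
September is month number 9

9


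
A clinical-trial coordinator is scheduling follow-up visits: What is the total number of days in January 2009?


Month: January
Year: 2009
January is a 31-day month
Total: 31 days

31


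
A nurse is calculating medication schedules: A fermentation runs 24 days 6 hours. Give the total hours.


Days: 24
Extra hours: 6
Hours per day: 24
Days to hours: 24 x 24 = 576
Total: 576 + 6 = 582

582


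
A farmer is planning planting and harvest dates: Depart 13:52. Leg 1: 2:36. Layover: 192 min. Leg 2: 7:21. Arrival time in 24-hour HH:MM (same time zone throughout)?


Depart: 13:52
Leg 1: +156 min -> 16:28
Layover: +192 min -> 19:40
Leg 2: +441 min -> 03:01
Total travel: 789 minutes = 13h 9m
Arrival: 03:01

03:01


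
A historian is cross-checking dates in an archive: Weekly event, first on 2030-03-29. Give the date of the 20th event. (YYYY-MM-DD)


First occurrence: 2030-03-29 (occurrence 1)
Each occurrence is 7 days after the previous.
Occurrence 20 is 19 weeks after the first.
19 weeks = 133 days
2030-03-29 + 133 days = 2030-08-09

2030-08-09


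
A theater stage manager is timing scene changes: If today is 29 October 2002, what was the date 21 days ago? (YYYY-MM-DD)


Start: 2002-10-29
Subtracting 21 days
Days already passed in October: 29
Result: 2002-10-08

2002-10-08


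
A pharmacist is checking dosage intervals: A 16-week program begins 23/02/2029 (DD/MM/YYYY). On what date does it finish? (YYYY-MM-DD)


Start: 2029-02-23
Weeks to add: 16
Convert to days: 16 x 7 = 112 days
Add 112 days to 2029-02-23
Result: 2029-06-15

2029-06-15


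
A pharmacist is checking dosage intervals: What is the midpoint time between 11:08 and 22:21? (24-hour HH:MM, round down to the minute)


Start time: 11:08 = 668 minutes from midnight
End time: 22:21 = 1341 minutes from midnight
Sum: 668 + 1341 = 2009
Midpoint: 2009 / 2 = 1004 minutes
Convert: 1004 / 60 = 16 hours, 44 minutes
Result: 16:44

16:44


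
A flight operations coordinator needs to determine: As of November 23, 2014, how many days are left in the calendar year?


Start: November 23, 2014
End: December 31, 2014
Days left in November: 7
December: 31
Sum of remaining months: 31
Total: 7 + 31 = 38

38


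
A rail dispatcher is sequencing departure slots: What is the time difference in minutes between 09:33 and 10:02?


Start time: 09:33 = 573 minutes from midnight
End time: 10:02 = 602 minutes from midnight
Difference: 602 - 573 = 29 minutes
That is 0 hours and 29 minutes

29


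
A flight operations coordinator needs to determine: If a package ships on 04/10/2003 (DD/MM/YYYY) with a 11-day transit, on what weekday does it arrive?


Start: 2003-10-04 (Saturday)
Step 1 - find target date: add 11 days
  2003-10-04 + 11 days = 2003-10-15
Step 2 - day of week:
  11 mod 7 = 4
  Saturday + 4 days -> Wednesday
Result: Wednesday (2003-10-15)

Wednesday


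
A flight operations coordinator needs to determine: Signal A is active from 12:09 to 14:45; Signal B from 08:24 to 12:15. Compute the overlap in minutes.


Interval A: [729, 885] minutes from midnight
Interval B: [504, 735] minutes from midnight
Overlap start = max(729, 504) = 729
Overlap end = min(885, 735) = 735
Overlap = 735 - 729 = 6 minutes

6


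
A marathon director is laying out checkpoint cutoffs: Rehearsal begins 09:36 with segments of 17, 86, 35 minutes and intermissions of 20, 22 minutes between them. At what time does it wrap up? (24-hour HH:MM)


Start: 09:36 = 576 min from midnight
  after task 1 (17 min): 09:53
  after break (20 min): 10:13
  after task 2 (86 min): 11:39
  after break (22 min): 12:01
  after task 3 (35 min): 12:36
Total elapsed: 180 minutes
End time: 12:36

12:36


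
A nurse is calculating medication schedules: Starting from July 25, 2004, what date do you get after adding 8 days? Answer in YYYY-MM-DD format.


Start: 2004-07-25
Adding 8 days
Days remaining in July: 6
After July: 2 days still to add
August 2004 has 31 days, need 2
Result: 2004-08-02

2004-08-02


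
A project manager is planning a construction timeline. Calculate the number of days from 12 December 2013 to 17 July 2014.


Start date: 2013-12-12
End date: 2014-07-17
Dec 2013: +20 days
Jan 2014: +31 days
Feb 2014: +28 days
... (5 more months)
Total: 217 days

217


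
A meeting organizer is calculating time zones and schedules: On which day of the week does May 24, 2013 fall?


Date: 2013-05-24
January 1, 2013 is a Tuesday
Day of year: 144
Offset from Jan 1: 143 days
143 mod 7 = 3
Result: Friday

Friday


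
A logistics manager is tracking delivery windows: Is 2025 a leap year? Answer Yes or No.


Year: 2025
Divisible by 4? 2025 / 4 = 506.25 -> No
Not divisible by 4, so NOT a leap year

No


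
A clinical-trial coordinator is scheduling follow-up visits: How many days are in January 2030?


Month: January
Year: 2030
January is a 31-day month
Total: 31 days

31


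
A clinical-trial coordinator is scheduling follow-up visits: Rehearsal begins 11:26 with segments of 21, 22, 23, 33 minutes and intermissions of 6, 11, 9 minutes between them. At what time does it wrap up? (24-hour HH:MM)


Start: 11:26 = 686 min from midnight
  after task 1 (21 min): 11:47
  after break (6 min): 11:53
  after task 2 (22 min): 12:15
  after break (11 min): 12:26
  after task 3 (23 min): 12:49
  after break (9 min): 12:58
  after task 4 (33 min): 13:31
Total elapsed: 125 minutes
End time: 13:31

13:31


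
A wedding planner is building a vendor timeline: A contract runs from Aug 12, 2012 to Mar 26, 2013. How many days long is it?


Start date: 2012-08-12
End date: 2013-03-26
Aug 2012: +20 days
Sep 2012: +30 days
Oct 2012: +31 days
... (5 more months)
Total: 226 days

226


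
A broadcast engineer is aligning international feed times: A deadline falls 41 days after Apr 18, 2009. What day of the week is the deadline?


Start: 2009-04-18 (Saturday)
Step 1 - find target date: add 41 days
  2009-04-18 + 41 days = 2009-05-29
Step 2 - day of week:
  41 mod 7 = 6
  Saturday + 6 days -> Friday
Result: Friday (2009-05-29)

Friday


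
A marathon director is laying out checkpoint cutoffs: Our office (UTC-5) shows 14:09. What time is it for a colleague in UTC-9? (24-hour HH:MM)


Local time: 14:09 at UTC-5 (offset -5h)
Target zone: UTC-9 (offset -9h)
Difference: -9 - (-5) = -4 hours
Calculation: 14 + (-4) = 10
Result: 10:09

10:09


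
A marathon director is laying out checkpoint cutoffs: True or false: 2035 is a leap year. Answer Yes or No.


Year: 2035
Divisible by 4? 2035 / 4 = 508.75 -> No
Not divisible by 4, so NOT a leap year

No


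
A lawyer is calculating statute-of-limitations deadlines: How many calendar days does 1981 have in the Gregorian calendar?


Year: 1981
Check leap year rules:
Divisible by 4? No
1981 is not a leap year
Days: 365

365


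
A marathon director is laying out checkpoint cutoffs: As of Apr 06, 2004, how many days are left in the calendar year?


Start: April 06, 2004
End: December 31, 2004
Days left in April: 24
May: 31
June: 30
July: 31
August: 31
... plus remaining months
Sum of remaining months: 245
Total: 24 + 245 = 269

269


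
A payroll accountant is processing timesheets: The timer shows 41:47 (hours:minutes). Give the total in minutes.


Hours: 41
Minutes: 47
Convert hours to minutes: 41 x 60 = 2460
Add remaining minutes: 2460 + 47 = 2507

2507


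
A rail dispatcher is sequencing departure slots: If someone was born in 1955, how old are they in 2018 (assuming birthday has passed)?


Birth year: 1955
Current year: 2018
Age = current year - birth year
Age = 2018 - 1955 = 63

63


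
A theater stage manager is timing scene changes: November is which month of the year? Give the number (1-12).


Calendar month order:
10. October
11. November <--
12. December
November is month number 11

11


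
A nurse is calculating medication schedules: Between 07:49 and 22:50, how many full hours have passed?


Start: 07:49
End: 22:50
Hour difference: 22 - 7 = 15 hours
Minute difference: 50 - 49 = 1 minutes
Total minutes: 901
Complete hours: 901 / 60 = 15 (remainder 1)

15


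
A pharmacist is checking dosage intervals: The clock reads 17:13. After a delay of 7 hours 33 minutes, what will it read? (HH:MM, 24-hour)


Start time: 17:13
Adding: 7 hours 33 minutes
Minutes: 13 + 33 = 46
Hours: 17 + 7 + 0 = 24
Hour wraparound: 24 mod 24 = 0
Result: 00:46

00:46


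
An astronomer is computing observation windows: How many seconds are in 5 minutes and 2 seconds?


Minutes: 5
Extra seconds: 2
Seconds per minute: 60
Minutes to seconds: 5 x 60 = 300
Total: 300 + 2 = 302

302


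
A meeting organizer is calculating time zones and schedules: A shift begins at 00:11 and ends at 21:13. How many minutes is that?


Start time: 00:11 = 11 minutes from midnight
End time: 21:13 = 1273 minutes from midnight
Difference: 1273 - 11 = 1262 minutes
That is 21 hours and 2 minutes

1262


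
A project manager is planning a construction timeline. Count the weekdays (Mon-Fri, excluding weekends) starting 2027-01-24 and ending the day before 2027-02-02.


Start: 2027-01-24 (Sunday)
End (exclusive): 2027-02-02 (Tuesday)
Total calendar days: 9
Full weeks: 9 // 7 = 1 -> 5 weekdays
Remaining 2 days starting on Sunday:
  Sun(-), Mon(w) -> 1 weekdays
Total business days: 5 + 1 = 6

6


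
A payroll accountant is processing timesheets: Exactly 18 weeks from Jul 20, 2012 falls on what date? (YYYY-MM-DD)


Start: 2012-07-20
Weeks to add: 18
Convert to days: 18 x 7 = 126 days
Add 126 days to 2012-07-20
Result: 2012-11-23

2012-11-23


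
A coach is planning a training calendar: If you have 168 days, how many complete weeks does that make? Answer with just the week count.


Total days: 168
Days per week: 7
Division: 168 / 7 = 24 remainder 0
Complete weeks: 24
Remaining days: 0

24


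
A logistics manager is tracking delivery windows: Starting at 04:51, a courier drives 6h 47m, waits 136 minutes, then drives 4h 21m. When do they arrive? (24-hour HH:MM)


Depart: 04:51
Leg 1: +407 min -> 11:38
Layover: +136 min -> 13:54
Leg 2: +261 min -> 18:15
Total travel: 804 minutes = 13h 24m
Arrival: 18:15

18:15


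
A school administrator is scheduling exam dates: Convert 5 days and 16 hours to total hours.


Days: 5
Extra hours: 16
Hours per day: 24
Days to hours: 5 x 24 = 120
Total: 120 + 16 = 136

136


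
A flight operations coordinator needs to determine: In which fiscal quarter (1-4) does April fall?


Month: April (month 4)
Q1: January-March (months 1-3)
Q2: April-June (months 4-6)
Q3: July-September (months 7-9)
Q4: October-December (months 10-12)
Month 4 falls in Q2

2


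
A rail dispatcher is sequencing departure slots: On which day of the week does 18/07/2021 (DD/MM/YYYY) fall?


Date: 2021-07-18
January 1, 2021 is a Friday
Day of year: 199
Offset from Jan 1: 198 days
198 mod 7 = 2
Result: Sunday

Sunday


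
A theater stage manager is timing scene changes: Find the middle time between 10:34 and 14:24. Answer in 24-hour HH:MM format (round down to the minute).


Start time: 10:34 = 634 minutes from midnight
End time: 14:24 = 864 minutes from midnight
Sum: 634 + 864 = 1498
Midpoint: 1498 / 2 = 749 minutes
Convert: 749 / 60 = 12 hours, 29 minutes
Result: 12:29

12:29


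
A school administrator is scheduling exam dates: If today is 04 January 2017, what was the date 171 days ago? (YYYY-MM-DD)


Start: 2017-01-04
Subtracting 171 days
Days already passed in January: 4
After going back through January: 167 more days to subtract
December 2016: 31 days, 136 remaining
November 2016: 30 days, 106 remaining
October 2016: 31 days, 75 remaining
September 2016: 30 days, 45 remaining
Result: 2016-07-17

2016-07-17


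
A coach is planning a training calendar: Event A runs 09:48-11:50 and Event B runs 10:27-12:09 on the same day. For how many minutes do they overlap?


Interval A: [588, 710] minutes from midnight
Interval B: [627, 729] minutes from midnight
Overlap start = max(588, 627) = 627
Overlap end = min(710, 729) = 710
Overlap = 710 - 627 = 83 minutes

83


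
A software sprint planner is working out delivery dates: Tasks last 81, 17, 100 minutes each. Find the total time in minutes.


Durations: 81, 17, 100
Running sum: 81
+ 17 = 98
+ 100 = 198
Total duration: 198 minutes
That is 3 hours and 18 minutes

198


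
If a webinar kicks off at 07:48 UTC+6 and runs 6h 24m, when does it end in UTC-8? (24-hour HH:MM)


Start: 07:48 in UTC+6
Step 1 - add duration:
  minutes: 48 + 24 = 72 (carry 1h)
  hours: 7 + 6 + 1 = 14
  end in UTC+6: 14:12
Step 2 - convert UTC+6 -> UTC-8:
  offset difference: -8 - (6) = -14 hours
  14 + (-14) = 0 -> mod 24 = 0
Result: 00:12 in UTC-8

00:12


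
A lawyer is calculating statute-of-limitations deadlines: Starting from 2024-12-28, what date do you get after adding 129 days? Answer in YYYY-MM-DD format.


Start: 2024-12-28
Adding 129 days
Days remaining in December: 3
After December: 126 days still to add
January 2025: 31 days, 95 remaining
February 2025: 28 days, 67 remaining
March 2025: 31 days, 36 remaining
April 2025: 30 days, 6 remaining
Result: 2025-05-06

2025-05-06


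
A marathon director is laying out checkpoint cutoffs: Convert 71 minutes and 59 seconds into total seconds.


Minutes: 71
Seconds: 59
Convert minutes to seconds: 71 x 60 = 4260
Add remaining seconds: 4260 + 59 = 4319

4319


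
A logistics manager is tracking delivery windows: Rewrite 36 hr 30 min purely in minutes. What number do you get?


Hours: 36
Extra minutes: 30
Minutes per hour: 60
Hours to minutes: 36 x 60 = 2160
Total: 2160 + 30 = 2190

2190


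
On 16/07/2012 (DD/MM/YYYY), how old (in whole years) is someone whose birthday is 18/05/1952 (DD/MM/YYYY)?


Birth: 1952-05-18
Reference: 2012-07-16
Year difference: 2012 - 1952 = 60
Has birthday (05-18) occurred by 07-16? Yes
Age in full years: 60

60


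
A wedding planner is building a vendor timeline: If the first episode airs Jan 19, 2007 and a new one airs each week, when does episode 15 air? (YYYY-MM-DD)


First occurrence: 2007-01-19 (occurrence 1)
Each occurrence is 7 days after the previous.
Occurrence 15 is 14 weeks after the first.
14 weeks = 98 days
2007-01-19 + 98 days = 2007-04-27

2007-04-27


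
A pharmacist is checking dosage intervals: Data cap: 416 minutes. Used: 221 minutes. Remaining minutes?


Total budget: 416 minutes
Time used: 221 minutes
Remaining: 416 - 221 = 195 minutes
Percent used: 53.1%
Percent remaining: 46.9%

195


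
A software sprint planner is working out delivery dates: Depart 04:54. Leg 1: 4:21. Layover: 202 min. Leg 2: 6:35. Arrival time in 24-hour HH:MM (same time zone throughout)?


Depart: 04:54
Leg 1: +261 min -> 09:15
Layover: +202 min -> 12:37
Leg 2: +395 min -> 19:12
Total travel: 858 minutes = 14h 18m
Arrival: 19:12

19:12


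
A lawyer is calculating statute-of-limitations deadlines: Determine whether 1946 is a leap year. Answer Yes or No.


Year: 1946
Divisible by 4? 1946 / 4 = 486.5 -> No
Not divisible by 4, so NOT a leap year

No


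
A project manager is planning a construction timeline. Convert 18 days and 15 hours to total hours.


Days: 18
Extra hours: 15
Hours per day: 24
Days to hours: 18 x 24 = 432
Total: 432 + 15 = 447

447


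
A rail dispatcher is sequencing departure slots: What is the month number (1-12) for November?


Calendar month order:
10. October
11. November <--
12. December
November is month number 11

11


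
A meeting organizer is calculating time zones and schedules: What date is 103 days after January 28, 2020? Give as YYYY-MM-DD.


Start: 2020-01-28
Adding 103 days
Days remaining in January: 3
After January: 100 days still to add
February 2020: 29 days, 71 remaining
March 2020: 31 days, 40 remaining
April 2020: 30 days, 10 remaining
May 2020 has 31 days, need 10
Result: 2020-05-10

2020-05-10


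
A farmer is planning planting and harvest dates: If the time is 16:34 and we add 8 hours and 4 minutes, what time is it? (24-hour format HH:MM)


Start time: 16:34
Adding: 8 hours 4 minutes
Minutes: 34 + 4 = 38
Hours: 16 + 8 + 0 = 24
Hour wraparound: 24 mod 24 = 0
Result: 00:38

00:38


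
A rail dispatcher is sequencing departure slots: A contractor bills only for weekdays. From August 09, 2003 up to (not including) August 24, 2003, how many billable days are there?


Start: 2003-08-09 (Saturday)
End (exclusive): 2003-08-24 (Sunday)
Total calendar days: 15
Full weeks: 15 // 7 = 2 -> 10 weekdays
Remaining 1 days starting on Saturday:
  Sat(-) -> 0 weekdays
Total business days: 10 + 0 = 10

10


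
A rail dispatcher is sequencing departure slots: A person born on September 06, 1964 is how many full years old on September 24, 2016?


Birth: 1964-09-06
Reference: 2016-09-24
Year difference: 2016 - 1964 = 52
Has birthday (09-06) occurred by 09-24? Yes
Age in full years: 52

52


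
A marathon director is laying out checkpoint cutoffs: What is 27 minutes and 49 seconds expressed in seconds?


Minutes: 27
Extra seconds: 49
Seconds per minute: 60
Minutes to seconds: 27 x 60 = 1620
Total: 1620 + 49 = 1669

1669


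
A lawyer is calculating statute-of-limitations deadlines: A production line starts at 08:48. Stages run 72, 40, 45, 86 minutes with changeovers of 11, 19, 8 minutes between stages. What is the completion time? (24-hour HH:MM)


Start: 08:48 = 528 min from midnight
  after task 1 (72 min): 10:00
  after break (11 min): 10:11
  after task 2 (40 min): 10:51
  after break (19 min): 11:10
  after task 3 (45 min): 11:55
  after break (8 min): 12:03
  after task 4 (86 min): 13:29
Total elapsed: 281 minutes
End time: 13:29

13:29


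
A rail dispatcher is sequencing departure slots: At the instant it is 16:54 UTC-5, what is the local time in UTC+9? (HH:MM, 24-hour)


Local time: 16:54 at UTC-5 (offset -5h)
Target zone: UTC+9 (offset 9h)
Difference: 9 - (-5) = 14 hours
Calculation: 16 + (14) = 30
Wraparound: (30) mod 24 = 6
Result: 06:54

06:54


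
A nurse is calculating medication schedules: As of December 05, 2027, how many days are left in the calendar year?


Start: December 05, 2027
End: December 31, 2027
Days left in December: 26
Total: 26 days

26


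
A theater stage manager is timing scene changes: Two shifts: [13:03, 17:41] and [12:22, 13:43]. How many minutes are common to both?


Interval A: [783, 1061] minutes from midnight
Interval B: [742, 823] minutes from midnight
Overlap start = max(783, 742) = 783
Overlap end = min(1061, 823) = 823
Overlap = 823 - 783 = 40 minutes

40


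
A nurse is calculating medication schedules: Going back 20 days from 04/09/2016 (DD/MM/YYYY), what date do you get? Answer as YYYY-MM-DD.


Start: 2016-09-04
Subtracting 20 days
Days already passed in September: 4
After going back through September: 16 more days to subtract
August 2016 has 31 days, need 16
Result: 2016-08-15

2016-08-15


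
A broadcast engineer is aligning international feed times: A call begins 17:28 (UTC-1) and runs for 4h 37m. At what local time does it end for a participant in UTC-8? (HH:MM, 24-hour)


Start: 17:28 in UTC-1
Step 1 - add duration:
  minutes: 28 + 37 = 65 (carry 1h)
  hours: 17 + 4 + 1 = 22
  end in UTC-1: 22:05
Step 2 - convert UTC-1 -> UTC-8:
  offset difference: -8 - (-1) = -7 hours
  22 + (-7) = 15 -> mod 24 = 15
Result: 15:05 in UTC-8

15:05


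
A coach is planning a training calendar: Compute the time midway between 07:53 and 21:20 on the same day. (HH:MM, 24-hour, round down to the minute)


Start time: 07:53 = 473 minutes from midnight
End time: 21:20 = 1280 minutes from midnight
Sum: 473 + 1280 = 1753
Midpoint: 1753 / 2 = 876 minutes
Convert: 876 / 60 = 14 hours, 36 minutes
Result: 14:36

14:36


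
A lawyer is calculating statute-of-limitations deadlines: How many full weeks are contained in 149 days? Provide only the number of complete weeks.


Total days: 149
Days per week: 7
Division: 149 / 7 = 21 remainder 2
Complete weeks: 21
Remaining days: 2

21


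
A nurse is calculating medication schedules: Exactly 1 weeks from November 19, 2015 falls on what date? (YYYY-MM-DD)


Start: 2015-11-19
Weeks to add: 1
Convert to days: 1 x 7 = 7 days
Add 7 days to 2015-11-19
Result: 2015-11-26

2015-11-26


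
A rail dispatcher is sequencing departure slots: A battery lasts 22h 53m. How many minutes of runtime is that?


Hours: 22
Extra minutes: 53
Minutes per hour: 60
Hours to minutes: 22 x 60 = 1320
Total: 1320 + 53 = 1373

1373


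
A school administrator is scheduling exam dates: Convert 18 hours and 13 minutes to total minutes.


Hours: 18
Minutes: 13
Convert hours to minutes: 18 x 60 = 1080
Add remaining minutes: 1080 + 13 = 1093

1093


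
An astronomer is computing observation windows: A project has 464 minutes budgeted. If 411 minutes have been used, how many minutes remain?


Total budget: 464 minutes
Time used: 411 minutes
Remaining: 464 - 411 = 53 minutes
Percent used: 88.6%
Percent remaining: 11.4%

53


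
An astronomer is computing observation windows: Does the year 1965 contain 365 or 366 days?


Year: 1965
Check leap year rules:
Divisible by 4? No
1965 is not a leap year
Days: 365

365


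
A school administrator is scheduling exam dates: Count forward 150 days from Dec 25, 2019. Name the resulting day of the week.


Start: 2019-12-25 (Wednesday)
Step 1 - find target date: add 150 days
  2019-12-25 + 150 days = 2020-05-23
Step 2 - day of week:
  150 mod 7 = 3
  Wednesday + 3 days -> Saturday
Result: Saturday (2020-05-23)

Saturday


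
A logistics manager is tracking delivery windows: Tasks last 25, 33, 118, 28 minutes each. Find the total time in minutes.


Durations: 25, 33, 118, 28
Running sum: 25
+ 33 = 58
+ 118 = 176
+ 28 = 204
Total duration: 204 minutes
That is 3 hours and 24 minutes

204


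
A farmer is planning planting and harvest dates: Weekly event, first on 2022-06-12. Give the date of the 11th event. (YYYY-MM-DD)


First occurrence: 2022-06-12 (occurrence 1)
Each occurrence is 7 days after the previous.
Occurrence 11 is 10 weeks after the first.
10 weeks = 70 days
2022-06-12 + 70 days = 2022-08-21

2022-08-21


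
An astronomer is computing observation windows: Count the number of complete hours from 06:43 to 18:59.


Start: 06:43
End: 18:59
Hour difference: 18 - 6 = 12 hours
Minute difference: 59 - 43 = 16 minutes
Total minutes: 736
Complete hours: 736 / 60 = 12 (remainder 16)

12


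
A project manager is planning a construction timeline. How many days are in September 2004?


Month: September
Year: 2004
September is a 30-day month
Total: 30 days

30


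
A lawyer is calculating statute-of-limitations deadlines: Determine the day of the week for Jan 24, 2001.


Date: 2001-01-24
January 1, 2001 is a Monday
Day of year: 24
Offset from Jan 1: 23 days
23 mod 7 = 2
Result: Wednesday

Wednesday


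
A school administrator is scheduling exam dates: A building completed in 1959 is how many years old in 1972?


Birth year: 1959
Current year: 1972
Age = current year - birth year
Age = 1972 - 1959 = 13

13


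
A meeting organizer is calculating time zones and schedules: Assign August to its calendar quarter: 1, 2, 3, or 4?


Month: August (month 8)
Q1: January-March (months 1-3)
Q2: April-June (months 4-6)
Q3: July-September (months 7-9)
Q4: October-December (months 10-12)
Month 8 falls in Q3

3


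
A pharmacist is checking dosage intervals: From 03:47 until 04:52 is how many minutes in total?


Start time: 03:47 = 227 minutes from midnight
End time: 04:52 = 292 minutes from midnight
Difference: 292 - 227 = 65 minutes
That is 1 hours and 5 minutes

65


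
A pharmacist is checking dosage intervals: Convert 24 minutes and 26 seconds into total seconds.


Minutes: 24
Seconds: 26
Convert minutes to seconds: 24 x 60 = 1440
Add remaining seconds: 1440 + 26 = 1466

1466


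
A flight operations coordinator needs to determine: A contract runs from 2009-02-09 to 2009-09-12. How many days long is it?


Start date: 2009-02-09
End date: 2009-09-12
Feb 2009: +20 days
Mar 2009: +31 days
Apr 2009: +30 days
... (5 more months)
Total: 215 days

215


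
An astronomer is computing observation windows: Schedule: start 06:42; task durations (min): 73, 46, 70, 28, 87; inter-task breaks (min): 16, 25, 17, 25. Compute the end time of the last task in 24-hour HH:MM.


Start: 06:42 = 402 min from midnight
  after task 1 (73 min): 07:55
  after break (16 min): 08:11
  after task 2 (46 min): 08:57
  after break (25 min): 09:22
  after task 3 (70 min): 10:32
  after break (17 min): 10:49
  after task 4 (28 min): 11:17
  after break (25 min): 11:42
  after task 5 (87 min): 13:09
Total elapsed: 387 minutes
End time: 13:09

13:09


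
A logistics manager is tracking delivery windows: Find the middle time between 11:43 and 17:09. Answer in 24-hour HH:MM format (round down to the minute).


Start time: 11:43 = 703 minutes from midnight
End time: 17:09 = 1029 minutes from midnight
Sum: 703 + 1029 = 1732
Midpoint: 1732 / 2 = 866 minutes
Convert: 866 / 60 = 14 hours, 26 minutes
Result: 14:26

14:26


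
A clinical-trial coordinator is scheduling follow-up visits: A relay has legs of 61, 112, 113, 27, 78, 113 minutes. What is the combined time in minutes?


Durations: 61, 112, 113, 27, 78, 113
Running sum: 61
+ 112 = 173
+ 113 = 286
+ 27 = 313
+ 78 = 391
+ 113 = 504
Total duration: 504 minutes
That is 8 hours and 24 minutes

504


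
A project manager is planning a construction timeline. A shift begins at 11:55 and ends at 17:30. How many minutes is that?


Start time: 11:55 = 715 minutes from midnight
End time: 17:30 = 1050 minutes from midnight
Difference: 1050 - 715 = 335 minutes
That is 5 hours and 35 minutes

335


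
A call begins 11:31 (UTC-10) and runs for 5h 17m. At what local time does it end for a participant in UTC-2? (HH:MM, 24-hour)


Start: 11:31 in UTC-10
Step 1 - add duration:
  minutes: 31 + 17 = 48
  hours: 11 + 5 + 0 = 16
  end in UTC-10: 16:48
Step 2 - convert UTC-10 -> UTC-2:
  offset difference: -2 - (-10) = 8 hours
  16 + (8) = 24 -> mod 24 = 0
Result: 00:48 in UTC-2

00:48


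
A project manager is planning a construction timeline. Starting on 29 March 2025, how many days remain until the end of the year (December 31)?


Start: March 29, 2025
End: December 31, 2025
Days left in March: 2
April: 30
May: 31
June: 30
July: 31
... plus remaining months
Sum of remaining months: 275
Total: 2 + 275 = 277

277


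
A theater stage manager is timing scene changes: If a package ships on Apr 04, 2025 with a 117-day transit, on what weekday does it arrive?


Start: 2025-04-04 (Friday)
Step 1 - find target date: add 117 days
  2025-04-04 + 117 days = 2025-07-30
Step 2 - day of week:
  117 mod 7 = 5
  Friday + 5 days -> Wednesday
Result: Wednesday (2025-07-30)

Wednesday


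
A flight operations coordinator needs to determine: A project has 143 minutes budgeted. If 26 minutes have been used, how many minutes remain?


Total budget: 143 minutes
Time used: 26 minutes
Remaining: 143 - 26 = 117 minutes
Percent used: 18.2%
Percent remaining: 81.8%

117


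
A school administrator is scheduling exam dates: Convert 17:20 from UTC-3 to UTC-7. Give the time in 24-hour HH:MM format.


Local time: 17:20 at UTC-3 (offset -3h)
Target zone: UTC-7 (offset -7h)
Difference: -7 - (-3) = -4 hours
Calculation: 17 + (-4) = 13
Result: 13:20

13:20


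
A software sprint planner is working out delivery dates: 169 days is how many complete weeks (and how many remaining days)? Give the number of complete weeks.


Total days: 169
Days per week: 7
Division: 169 / 7 = 24 remainder 1
Complete weeks: 24
Remaining days: 1

24


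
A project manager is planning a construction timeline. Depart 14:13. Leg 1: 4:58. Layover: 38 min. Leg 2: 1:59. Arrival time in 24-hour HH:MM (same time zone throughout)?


Depart: 14:13
Leg 1: +298 min -> 19:11
Layover: +38 min -> 19:49
Leg 2: +119 min -> 21:48
Total travel: 455 minutes = 7h 35m
Arrival: 21:48

21:48


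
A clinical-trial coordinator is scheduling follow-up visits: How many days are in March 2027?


Month: March
Year: 2027
March is a 31-day month
Total: 31 days

31


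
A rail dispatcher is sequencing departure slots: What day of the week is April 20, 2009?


Date: 2009-04-20
January 1, 2009 is a Thursday
Day of year: 110
Offset from Jan 1: 109 days
109 mod 7 = 4
Result: Monday

Monday


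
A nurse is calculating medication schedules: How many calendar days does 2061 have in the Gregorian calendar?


Year: 2061
Check leap year rules:
Divisible by 4? No
2061 is not a leap year
Days: 365

365


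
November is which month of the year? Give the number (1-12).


Calendar month order:
10. October
11. November <--
12. December
November is month number 11

11


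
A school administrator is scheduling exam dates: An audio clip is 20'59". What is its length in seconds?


Minutes: 20
Seconds: 59
Convert minutes to seconds: 20 x 60 = 1200
Add remaining seconds: 1200 + 59 = 1259

1259


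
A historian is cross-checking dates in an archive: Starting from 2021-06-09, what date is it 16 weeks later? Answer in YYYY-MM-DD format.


Start: 2021-06-09
Weeks to add: 16
Convert to days: 16 x 7 = 112 days
Add 112 days to 2021-06-09
Result: 2021-09-29

2021-09-29


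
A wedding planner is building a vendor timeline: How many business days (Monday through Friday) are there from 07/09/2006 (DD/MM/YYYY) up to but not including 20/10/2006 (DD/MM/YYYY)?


Start: 2006-09-07 (Thursday)
End (exclusive): 2006-10-20 (Friday)
Total calendar days: 43
Full weeks: 43 // 7 = 6 -> 30 weekdays
Remaining 1 days starting on Thursday:
  Thu(w) -> 1 weekdays
Total business days: 30 + 1 = 31

31


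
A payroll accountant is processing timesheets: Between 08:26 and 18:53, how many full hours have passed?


Start: 08:26
End: 18:53
Hour difference: 18 - 8 = 10 hours
Minute difference: 53 - 26 = 27 minutes
Total minutes: 627
Complete hours: 627 / 60 = 10 (remainder 27)

10


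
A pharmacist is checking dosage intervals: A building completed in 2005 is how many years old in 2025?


Birth year: 2005
Current year: 2025
Age = current year - birth year
Age = 2025 - 2005 = 20

20


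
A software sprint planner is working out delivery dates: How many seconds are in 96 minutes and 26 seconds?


Minutes: 96
Extra seconds: 26
Seconds per minute: 60
Minutes to seconds: 96 x 60 = 5760
Total: 5760 + 26 = 5786

5786


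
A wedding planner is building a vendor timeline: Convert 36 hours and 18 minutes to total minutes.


Hours: 36
Minutes: 18
Convert hours to minutes: 36 x 60 = 2160
Add remaining minutes: 2160 + 18 = 2178

2178


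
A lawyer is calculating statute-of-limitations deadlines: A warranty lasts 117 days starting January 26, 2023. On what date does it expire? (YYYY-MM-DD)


Start: 2023-01-26
Adding 117 days
Days remaining in January: 5
After January: 112 days still to add
February 2023: 28 days, 84 remaining
March 2023: 31 days, 53 remaining
April 2023: 30 days, 23 remaining
May 2023 has 31 days, need 23
Result: 2023-05-23

2023-05-23


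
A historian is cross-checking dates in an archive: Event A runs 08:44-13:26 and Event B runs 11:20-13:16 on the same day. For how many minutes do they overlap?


Interval A: [524, 806] minutes from midnight
Interval B: [680, 796] minutes from midnight
Overlap start = max(524, 680) = 680
Overlap end = min(806, 796) = 796
Overlap = 796 - 680 = 116 minutes

116


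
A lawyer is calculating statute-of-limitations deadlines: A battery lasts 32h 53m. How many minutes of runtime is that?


Hours: 32
Extra minutes: 53
Minutes per hour: 60
Hours to minutes: 32 x 60 = 1920
Total: 1920 + 53 = 1973

1973


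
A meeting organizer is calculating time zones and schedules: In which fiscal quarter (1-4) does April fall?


Month: April (month 4)
Q1: January-March (months 1-3)
Q2: April-June (months 4-6)
Q3: July-September (months 7-9)
Q4: October-December (months 10-12)
Month 4 falls in Q2

2


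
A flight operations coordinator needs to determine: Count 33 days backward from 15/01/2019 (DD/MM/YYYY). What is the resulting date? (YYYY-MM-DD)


Start: 2019-01-15
Subtracting 33 days
Days already passed in January: 15
After going back through January: 18 more days to subtract
December 2018 has 31 days, need 18
Result: 2018-12-13

2018-12-13


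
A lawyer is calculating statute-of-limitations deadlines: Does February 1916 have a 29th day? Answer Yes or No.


Year: 1916
Divisible by 4? 1916 / 4 = 479.0 -> Yes
Divisible by 100? 1916 / 100 = 19.16 -> No
Divisible by 4 but not 100, so it IS a leap year

Yes


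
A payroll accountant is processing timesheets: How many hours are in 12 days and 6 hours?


Days: 12
Extra hours: 6
Hours per day: 24
Days to hours: 12 x 24 = 288
Total: 288 + 6 = 294

294


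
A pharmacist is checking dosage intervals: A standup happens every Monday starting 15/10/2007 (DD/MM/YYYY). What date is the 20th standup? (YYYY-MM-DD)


First occurrence: 2007-10-15 (occurrence 1)
Each occurrence is 7 days after the previous.
Occurrence 20 is 19 weeks after the first.
19 weeks = 133 days
2007-10-15 + 133 days = 2008-02-25

2008-02-25


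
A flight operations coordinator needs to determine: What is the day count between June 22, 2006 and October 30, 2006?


Start date: 2006-06-22
End date: 2006-10-30
Jun 2006: +9 days
Jul 2006: +31 days
Aug 2006: +31 days
Sep 2006: +30 days
Oct 2006: +29 days
Total: 130 days

130


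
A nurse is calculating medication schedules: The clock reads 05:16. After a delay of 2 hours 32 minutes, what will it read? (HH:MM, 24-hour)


Start time: 05:16
Adding: 2 hours 32 minutes
Minutes: 16 + 32 = 48
Hours: 5 + 2 + 0 = 7
Result: 07:48

07:48


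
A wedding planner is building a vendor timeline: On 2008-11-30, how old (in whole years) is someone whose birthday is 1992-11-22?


Birth: 1992-11-22
Reference: 2008-11-30
Year difference: 2008 - 1992 = 16
Has birthday (11-22) occurred by 11-30? Yes
Age in full years: 16

16


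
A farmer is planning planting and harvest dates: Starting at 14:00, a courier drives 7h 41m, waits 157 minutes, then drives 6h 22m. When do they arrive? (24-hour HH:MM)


Depart: 14:00
Leg 1: +461 min -> 21:41
Layover: +157 min -> 00:18
Leg 2: +382 min -> 06:40
Total travel: 1000 minutes = 16h 40m
Arrival: 06:40

06:40


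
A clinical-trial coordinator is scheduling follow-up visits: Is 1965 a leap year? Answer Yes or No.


Year: 1965
Divisible by 4? 1965 / 4 = 491.25 -> No
Not divisible by 4, so NOT a leap year

No


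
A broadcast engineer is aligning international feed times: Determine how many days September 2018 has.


Month: September
Year: 2018
September is a 30-day month
Total: 30 days

30


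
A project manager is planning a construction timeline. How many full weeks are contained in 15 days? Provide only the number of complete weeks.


Total days: 15
Days per week: 7
Division: 15 / 7 = 2 remainder 1
Complete weeks: 2
Remaining days: 1

2


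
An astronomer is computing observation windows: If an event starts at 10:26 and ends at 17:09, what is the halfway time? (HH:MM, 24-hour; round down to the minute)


Start time: 10:26 = 626 minutes from midnight
End time: 17:09 = 1029 minutes from midnight
Sum: 626 + 1029 = 1655
Midpoint: 1655 / 2 = 827 minutes
Convert: 827 / 60 = 13 hours, 47 minutes
Result: 13:47

13:47


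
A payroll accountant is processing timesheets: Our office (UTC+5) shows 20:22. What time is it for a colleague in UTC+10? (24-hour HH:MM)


Local time: 20:22 at UTC+5 (offset 5h)
Target zone: UTC+10 (offset 10h)
Difference: 10 - (5) = 5 hours
Calculation: 20 + (5) = 25
Wraparound: (25) mod 24 = 1
Result: 01:22

01:22


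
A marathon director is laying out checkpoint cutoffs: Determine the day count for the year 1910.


Year: 1910
Check leap year rules:
Divisible by 4? No
1910 is not a leap year
Days: 365

365


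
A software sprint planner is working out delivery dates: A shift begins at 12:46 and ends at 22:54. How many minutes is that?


Start time: 12:46 = 766 minutes from midnight
End time: 22:54 = 1374 minutes from midnight
Difference: 1374 - 766 = 608 minutes
That is 10 hours and 8 minutes

608


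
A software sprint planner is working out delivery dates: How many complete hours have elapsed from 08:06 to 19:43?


Start: 08:06
End: 19:43
Hour difference: 19 - 8 = 11 hours
Minute difference: 43 - 6 = 37 minutes
Total minutes: 697
Complete hours: 697 / 60 = 11 (remainder 37)

11


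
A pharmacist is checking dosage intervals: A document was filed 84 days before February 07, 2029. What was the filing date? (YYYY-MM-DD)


Start: 2029-02-07
Subtracting 84 days
Days already passed in February: 7
After going back through February: 77 more days to subtract
January 2029: 31 days, 46 remaining
December 2028: 31 days, 15 remaining
November 2028 has 30 days, need 15
Result: 2028-11-15

2028-11-15


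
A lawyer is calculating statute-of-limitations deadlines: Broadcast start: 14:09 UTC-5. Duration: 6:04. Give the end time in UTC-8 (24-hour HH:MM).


Start: 14:09 in UTC-5
Step 1 - add duration:
  minutes: 9 + 4 = 13
  hours: 14 + 6 + 0 = 20
  end in UTC-5: 20:13
Step 2 - convert UTC-5 -> UTC-8:
  offset difference: -8 - (-5) = -3 hours
  20 + (-3) = 17 -> mod 24 = 17
Result: 17:13 in UTC-8

17:13


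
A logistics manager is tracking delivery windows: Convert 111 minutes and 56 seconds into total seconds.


Minutes: 111
Seconds: 56
Convert minutes to seconds: 111 x 60 = 6660
Add remaining seconds: 6660 + 56 = 6716

6716


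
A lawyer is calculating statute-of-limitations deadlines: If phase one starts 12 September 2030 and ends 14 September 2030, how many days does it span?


Start date: 2030-09-12
End date: 2030-09-14
Sep 2030: +2 days
Total: 2 days

2


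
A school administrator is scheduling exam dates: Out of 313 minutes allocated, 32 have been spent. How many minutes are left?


Total budget: 313 minutes
Time used: 32 minutes
Remaining: 313 - 32 = 281 minutes
Percent used: 10.2%
Percent remaining: 89.8%

281


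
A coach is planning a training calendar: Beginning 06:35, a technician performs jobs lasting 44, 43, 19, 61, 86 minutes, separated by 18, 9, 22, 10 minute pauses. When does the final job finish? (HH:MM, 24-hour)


Start: 06:35 = 395 min from midnight
  after task 1 (44 min): 07:19
  after break (18 min): 07:37
  after task 2 (43 min): 08:20
  after break (9 min): 08:29
  after task 3 (19 min): 08:48
  after break (22 min): 09:10
  after task 4 (61 min): 10:11
  after break (10 min): 10:21
  after task 5 (86 min): 11:47
Total elapsed: 312 minutes
End time: 11:47

11:47


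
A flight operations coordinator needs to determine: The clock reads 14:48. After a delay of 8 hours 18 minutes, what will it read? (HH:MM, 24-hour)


Start time: 14:48
Adding: 8 hours 18 minutes
Minutes: 48 + 18 = 66
Minute overflow: 66 >= 60, so carry 1 hour, minutes = 6
Hours: 14 + 8 + 1 = 23
Result: 23:06

23:06


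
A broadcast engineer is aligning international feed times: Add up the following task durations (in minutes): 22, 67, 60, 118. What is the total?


Durations: 22, 67, 60, 118
Running sum: 22
+ 67 = 89
+ 60 = 149
+ 118 = 267
Total duration: 267 minutes
That is 4 hours and 27 minutes

267
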